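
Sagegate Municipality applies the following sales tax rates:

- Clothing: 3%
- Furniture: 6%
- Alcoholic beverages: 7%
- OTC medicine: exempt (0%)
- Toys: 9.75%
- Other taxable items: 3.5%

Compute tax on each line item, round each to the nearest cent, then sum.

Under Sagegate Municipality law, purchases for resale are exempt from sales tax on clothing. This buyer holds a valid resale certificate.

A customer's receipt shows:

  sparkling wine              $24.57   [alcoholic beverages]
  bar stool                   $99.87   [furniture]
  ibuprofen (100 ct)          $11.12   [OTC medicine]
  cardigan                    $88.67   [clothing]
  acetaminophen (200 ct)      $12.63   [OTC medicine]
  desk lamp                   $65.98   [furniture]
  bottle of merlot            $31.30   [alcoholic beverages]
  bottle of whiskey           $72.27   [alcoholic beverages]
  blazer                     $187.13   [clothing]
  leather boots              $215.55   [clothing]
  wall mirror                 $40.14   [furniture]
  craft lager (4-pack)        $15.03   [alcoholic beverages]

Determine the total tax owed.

Sparkling wine $24.57: alcoholic beverages → 7% → $1.72
Bar stool $99.87: furniture → 6% → $5.99
Ibuprofen (100 ct) $11.12: OTC medicine → 0% → $0.00
Cardigan $88.67: clothing, buyer-exempt → 0% → $0.00
Acetaminophen (200 ct) $12.63: OTC medicine → 0% → $0.00
Desk lamp $65.98: furniture → 6% → $3.96
Bottle of merlot $31.30: alcoholic beverages → 7% → $2.19
Bottle of whiskey $72.27: alcoholic beverages → 7% → $5.06
Blazer $187.13: clothing, buyer-exempt → 0% → $0.00
Leather boots $215.55: clothing, buyer-exempt → 0% → $0.00
Wall mirror $40.14: furniture → 6% → $2.41
Craft lager (4-pack) $15.03: alcoholic beverages → 7% → $1.05
Total tax = $1.72 + $5.99 + $3.96 + $2.19 + $5.06 + $2.41 + $1.05 = $22.38

$22.38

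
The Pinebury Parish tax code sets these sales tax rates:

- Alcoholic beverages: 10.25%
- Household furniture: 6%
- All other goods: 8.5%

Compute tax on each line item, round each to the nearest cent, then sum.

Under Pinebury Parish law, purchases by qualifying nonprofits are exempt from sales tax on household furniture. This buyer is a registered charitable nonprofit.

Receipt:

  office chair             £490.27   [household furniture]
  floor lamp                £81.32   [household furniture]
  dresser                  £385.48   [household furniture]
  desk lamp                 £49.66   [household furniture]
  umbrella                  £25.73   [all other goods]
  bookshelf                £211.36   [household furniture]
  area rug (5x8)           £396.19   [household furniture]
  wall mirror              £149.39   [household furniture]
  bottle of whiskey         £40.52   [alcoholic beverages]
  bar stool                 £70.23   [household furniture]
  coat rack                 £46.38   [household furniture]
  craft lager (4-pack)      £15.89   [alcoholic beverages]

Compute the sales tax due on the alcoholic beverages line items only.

Bottle of whiskey £40.52: alcoholic beverages → 10.25% → £4.15
Craft lager (4-pack) £15.89: alcoholic beverages → 10.25% → £1.63
Tax on alcoholic beverages = £4.15 + £1.63 = £5.78

£5.78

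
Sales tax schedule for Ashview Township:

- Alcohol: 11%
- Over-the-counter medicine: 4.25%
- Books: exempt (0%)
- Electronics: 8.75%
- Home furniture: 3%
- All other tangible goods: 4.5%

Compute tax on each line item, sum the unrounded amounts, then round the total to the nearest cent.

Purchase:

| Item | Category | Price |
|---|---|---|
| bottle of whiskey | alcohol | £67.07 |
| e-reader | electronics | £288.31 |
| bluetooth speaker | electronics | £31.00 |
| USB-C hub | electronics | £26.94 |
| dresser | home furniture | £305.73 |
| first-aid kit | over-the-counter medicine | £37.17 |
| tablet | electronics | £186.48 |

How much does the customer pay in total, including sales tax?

Bottle of whiskey £67.07: alcohol → 11% → £7.3777
E-reader £288.31: electronics → 8.75% → £25.227125
Bluetooth speaker £31.00: electronics → 8.75% → £2.7125
USB-C hub £26.94: electronics → 8.75% → £2.35725
Dresser £305.73: home furniture → 3% → £9.1719
First-aid kit £37.17: over-the-counter medicine → 4.25% → £1.579725
Tablet £186.48: electronics → 8.75% → £16.317
Subtotal = £942.70; unrounded tax = £64.7432 → £64.74; total due = £1007.44

£1007.44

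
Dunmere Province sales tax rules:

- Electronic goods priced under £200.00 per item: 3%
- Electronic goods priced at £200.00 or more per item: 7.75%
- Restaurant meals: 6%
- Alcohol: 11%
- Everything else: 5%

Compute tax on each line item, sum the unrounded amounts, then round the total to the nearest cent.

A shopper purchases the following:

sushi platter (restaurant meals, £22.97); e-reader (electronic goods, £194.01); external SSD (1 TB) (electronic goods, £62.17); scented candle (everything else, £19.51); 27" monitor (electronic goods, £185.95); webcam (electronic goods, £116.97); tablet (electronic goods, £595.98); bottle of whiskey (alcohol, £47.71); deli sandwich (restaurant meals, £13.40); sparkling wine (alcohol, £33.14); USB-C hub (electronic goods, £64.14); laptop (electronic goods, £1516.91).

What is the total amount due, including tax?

Sushi platter £22.97: restaurant meals → 6% → £1.3782
E-reader £194.01: electronic goods, under £200.00 → 3% → £5.8203
External SSD (1 TB) £62.17: electronic goods, under £200.00 → 3% → £1.8651
Scented candle £19.51: everything else → 5% → £0.9755
27" monitor £185.95: electronic goods, under £200.00 → 3% → £5.5785
Webcam £116.97: electronic goods, under £200.00 → 3% → £3.5091
Tablet £595.98: electronic goods, £200.00 or more → 7.75% → £46.18845
Bottle of whiskey £47.71: alcohol → 11% → £5.2481
Deli sandwich £13.40: restaurant meals → 6% → £0.804
Sparkling wine £33.14: alcohol → 11% → £3.6454
USB-C hub £64.14: electronic goods, under £200.00 → 3% → £1.9242
Laptop £1516.91: electronic goods, £200.00 or more → 7.75% → £117.560525
Subtotal = £2872.86; unrounded tax = £194.497375 → £194.50; total due = £3067.36

£3067.36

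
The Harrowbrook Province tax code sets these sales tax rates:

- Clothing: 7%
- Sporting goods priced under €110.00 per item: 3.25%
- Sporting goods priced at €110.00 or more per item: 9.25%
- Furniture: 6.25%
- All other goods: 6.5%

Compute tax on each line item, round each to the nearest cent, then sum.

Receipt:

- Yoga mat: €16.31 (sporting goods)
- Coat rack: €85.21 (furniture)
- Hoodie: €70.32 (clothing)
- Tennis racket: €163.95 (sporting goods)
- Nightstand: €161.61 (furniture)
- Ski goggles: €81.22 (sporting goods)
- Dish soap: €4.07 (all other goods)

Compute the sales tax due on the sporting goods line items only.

Yoga mat €16.31: sporting goods, under €110.00 → 3.25% → €0.53
Tennis racket €163.95: sporting goods, €110.00 or more → 9.25% → €15.17
Ski goggles €81.22: sporting goods, under €110.00 → 3.25% → €2.64
Tax on sporting goods = €0.53 + €15.17 + €2.64 = €18.34

€18.34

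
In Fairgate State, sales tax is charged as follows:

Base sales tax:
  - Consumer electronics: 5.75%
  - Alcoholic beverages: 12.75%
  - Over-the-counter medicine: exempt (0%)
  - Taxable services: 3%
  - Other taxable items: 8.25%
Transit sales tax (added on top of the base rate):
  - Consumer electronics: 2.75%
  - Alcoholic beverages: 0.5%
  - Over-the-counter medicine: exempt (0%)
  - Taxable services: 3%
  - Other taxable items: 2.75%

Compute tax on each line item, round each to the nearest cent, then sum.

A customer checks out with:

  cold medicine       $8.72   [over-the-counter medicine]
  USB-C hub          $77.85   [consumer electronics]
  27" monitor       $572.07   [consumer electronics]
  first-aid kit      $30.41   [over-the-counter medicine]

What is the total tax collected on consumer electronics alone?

$55.25

USB-C hub $77.85: consumer electronics → 5.75% + 2.75% transit = 8.5% → $6.62
27" monitor $572.07: consumer electronics → 5.75% + 2.75% transit = 8.5% → $48.63
Tax on consumer electronics = $6.62 + $48.63 = $55.25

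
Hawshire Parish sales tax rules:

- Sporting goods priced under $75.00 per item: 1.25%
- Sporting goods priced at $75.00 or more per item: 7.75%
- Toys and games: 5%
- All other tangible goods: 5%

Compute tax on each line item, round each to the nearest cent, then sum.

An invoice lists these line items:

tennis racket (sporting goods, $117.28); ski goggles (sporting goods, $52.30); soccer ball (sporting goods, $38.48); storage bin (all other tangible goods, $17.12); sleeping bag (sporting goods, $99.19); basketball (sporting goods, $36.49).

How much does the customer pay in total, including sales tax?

Tennis racket $117.28: sporting goods, $75.00 or more → 7.75% → $9.09
Ski goggles $52.30: sporting goods, under $75.00 → 1.25% → $0.65
Soccer ball $38.48: sporting goods, under $75.00 → 1.25% → $0.48
Storage bin $17.12: all other tangible goods → 5% → $0.86
Sleeping bag $99.19: sporting goods, $75.00 or more → 7.75% → $7.69
Basketball $36.49: sporting goods, under $75.00 → 1.25% → $0.46
Subtotal = $360.86; tax = $19.23; total due = $380.09

$380.09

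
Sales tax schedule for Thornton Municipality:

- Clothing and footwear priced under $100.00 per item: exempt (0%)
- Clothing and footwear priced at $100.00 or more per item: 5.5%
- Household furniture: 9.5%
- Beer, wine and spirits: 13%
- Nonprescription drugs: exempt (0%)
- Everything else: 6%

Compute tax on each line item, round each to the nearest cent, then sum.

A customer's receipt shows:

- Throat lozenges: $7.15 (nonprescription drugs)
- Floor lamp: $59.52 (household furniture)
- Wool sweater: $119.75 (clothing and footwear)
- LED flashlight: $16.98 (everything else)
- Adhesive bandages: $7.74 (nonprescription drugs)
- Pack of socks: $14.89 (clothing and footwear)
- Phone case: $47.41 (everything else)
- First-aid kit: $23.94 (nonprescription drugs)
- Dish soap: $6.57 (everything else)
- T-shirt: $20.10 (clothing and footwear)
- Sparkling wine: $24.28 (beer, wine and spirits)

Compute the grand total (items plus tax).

$367.98

Throat lozenges $7.15: nonprescription drugs → 0% → $0.00
Floor lamp $59.52: household furniture → 9.5% → $5.65
Wool sweater $119.75: clothing and footwear, $100.00 or more → 5.5% → $6.59
LED flashlight $16.98: everything else → 6% → $1.02
Adhesive bandages $7.74: nonprescription drugs → 0% → $0.00
Pack of socks $14.89: clothing and footwear, under $100.00 → 0% → $0.00
Phone case $47.41: everything else → 6% → $2.84
First-aid kit $23.94: nonprescription drugs → 0% → $0.00
Dish soap $6.57: everything else → 6% → $0.39
T-shirt $20.10: clothing and footwear, under $100.00 → 0% → $0.00
Sparkling wine $24.28: beer, wine and spirits → 13% → $3.16
Subtotal = $348.33; tax = $19.65; total due = $367.98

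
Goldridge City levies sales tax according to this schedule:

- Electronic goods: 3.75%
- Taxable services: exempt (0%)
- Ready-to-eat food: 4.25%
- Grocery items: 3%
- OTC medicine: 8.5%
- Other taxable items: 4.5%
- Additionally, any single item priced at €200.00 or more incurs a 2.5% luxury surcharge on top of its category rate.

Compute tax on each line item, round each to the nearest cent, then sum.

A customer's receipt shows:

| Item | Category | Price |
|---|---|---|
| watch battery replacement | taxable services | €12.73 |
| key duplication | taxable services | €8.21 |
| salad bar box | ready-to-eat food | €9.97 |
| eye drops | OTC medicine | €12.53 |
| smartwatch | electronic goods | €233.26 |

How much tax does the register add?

Watch battery replacement €12.73: taxable services → 0% → €0.00
Key duplication €8.21: taxable services → 0% → €0.00
Salad bar box €9.97: ready-to-eat food → 4.25% → €0.42
Eye drops €12.53: OTC medicine → 8.5% → €1.07
Smartwatch €233.26: electronic goods → 3.75% + 2.5% surcharge = 6.25% → €14.58
Total tax = €0.42 + €1.07 + €14.58 = €16.07

€16.07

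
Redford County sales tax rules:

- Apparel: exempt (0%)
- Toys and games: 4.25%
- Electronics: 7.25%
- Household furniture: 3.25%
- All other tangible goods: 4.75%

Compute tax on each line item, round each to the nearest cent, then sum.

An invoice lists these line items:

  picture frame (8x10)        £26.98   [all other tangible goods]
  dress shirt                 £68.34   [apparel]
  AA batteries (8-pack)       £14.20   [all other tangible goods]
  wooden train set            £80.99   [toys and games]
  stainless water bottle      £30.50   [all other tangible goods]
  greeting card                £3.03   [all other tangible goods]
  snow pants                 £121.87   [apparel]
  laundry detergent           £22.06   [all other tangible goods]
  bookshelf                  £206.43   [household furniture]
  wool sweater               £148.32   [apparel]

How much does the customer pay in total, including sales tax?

£737.46

Picture frame (8x10) £26.98: all other tangible goods → 4.75% → £1.28
Dress shirt £68.34: apparel → 0% → £0.00
AA batteries (8-pack) £14.20: all other tangible goods → 4.75% → £0.67
Wooden train set £80.99: toys and games → 4.25% → £3.44
Stainless water bottle £30.50: all other tangible goods → 4.75% → £1.45
Greeting card £3.03: all other tangible goods → 4.75% → £0.14
Snow pants £121.87: apparel → 0% → £0.00
Laundry detergent £22.06: all other tangible goods → 4.75% → £1.05
Bookshelf £206.43: household furniture → 3.25% → £6.71
Wool sweater £148.32: apparel → 0% → £0.00
Subtotal = £722.72; tax = £14.74; total due = £737.46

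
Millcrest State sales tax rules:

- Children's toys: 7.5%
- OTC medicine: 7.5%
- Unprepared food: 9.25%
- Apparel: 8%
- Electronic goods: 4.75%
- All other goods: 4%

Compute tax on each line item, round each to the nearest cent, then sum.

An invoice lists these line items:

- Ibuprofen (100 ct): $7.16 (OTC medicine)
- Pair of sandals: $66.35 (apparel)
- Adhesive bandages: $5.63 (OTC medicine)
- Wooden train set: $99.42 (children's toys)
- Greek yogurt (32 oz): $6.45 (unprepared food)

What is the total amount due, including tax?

$199.34

Ibuprofen (100 ct) $7.16: OTC medicine → 7.5% → $0.54
Pair of sandals $66.35: apparel → 8% → $5.31
Adhesive bandages $5.63: OTC medicine → 7.5% → $0.42
Wooden train set $99.42: children's toys → 7.5% → $7.46
Greek yogurt (32 oz) $6.45: unprepared food → 9.25% → $0.60
Subtotal = $185.01; tax = $14.33; total due = $199.34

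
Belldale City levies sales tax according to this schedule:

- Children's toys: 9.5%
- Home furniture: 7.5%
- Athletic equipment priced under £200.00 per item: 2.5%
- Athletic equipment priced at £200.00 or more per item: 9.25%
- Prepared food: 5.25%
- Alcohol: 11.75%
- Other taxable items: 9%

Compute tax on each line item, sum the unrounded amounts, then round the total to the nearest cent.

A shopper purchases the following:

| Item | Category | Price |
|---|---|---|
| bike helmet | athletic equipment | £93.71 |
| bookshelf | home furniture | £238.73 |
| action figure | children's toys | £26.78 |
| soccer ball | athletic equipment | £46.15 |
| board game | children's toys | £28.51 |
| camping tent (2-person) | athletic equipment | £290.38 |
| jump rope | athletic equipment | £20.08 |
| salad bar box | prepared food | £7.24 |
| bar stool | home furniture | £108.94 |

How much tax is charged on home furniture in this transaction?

£26.08

Bookshelf £238.73: home furniture → 7.5% → £17.90475
Bar stool £108.94: home furniture → 7.5% → £8.1705
Tax on home furniture: unrounded sum = £26.07525 → £26.08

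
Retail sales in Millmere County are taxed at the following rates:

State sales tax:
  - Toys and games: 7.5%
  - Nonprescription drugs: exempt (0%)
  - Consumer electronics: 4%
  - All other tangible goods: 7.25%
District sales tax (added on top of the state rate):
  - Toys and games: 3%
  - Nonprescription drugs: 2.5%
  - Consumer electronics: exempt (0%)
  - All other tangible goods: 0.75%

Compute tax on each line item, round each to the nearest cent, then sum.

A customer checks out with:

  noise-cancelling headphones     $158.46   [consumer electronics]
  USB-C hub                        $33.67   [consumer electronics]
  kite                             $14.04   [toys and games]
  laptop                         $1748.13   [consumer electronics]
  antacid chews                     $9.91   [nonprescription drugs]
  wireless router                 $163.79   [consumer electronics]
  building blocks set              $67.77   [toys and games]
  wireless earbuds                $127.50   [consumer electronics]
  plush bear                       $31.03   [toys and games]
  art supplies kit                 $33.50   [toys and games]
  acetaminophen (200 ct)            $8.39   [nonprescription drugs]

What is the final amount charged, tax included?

$2501.29

Noise-cancelling headphones $158.46: consumer electronics → 4% + 0% district = 4% → $6.34
USB-C hub $33.67: consumer electronics → 4% + 0% district = 4% → $1.35
Kite $14.04: toys and games → 7.5% + 3% district = 10.5% → $1.47
Laptop $1748.13: consumer electronics → 4% + 0% district = 4% → $69.93
Antacid chews $9.91: nonprescription drugs → 0% + 2.5% district = 2.5% → $0.25
Wireless router $163.79: consumer electronics → 4% + 0% district = 4% → $6.55
Building blocks set $67.77: toys and games → 7.5% + 3% district = 10.5% → $7.12
Wireless earbuds $127.50: consumer electronics → 4% + 0% district = 4% → $5.10
Plush bear $31.03: toys and games → 7.5% + 3% district = 10.5% → $3.26
Art supplies kit $33.50: toys and games → 7.5% + 3% district = 10.5% → $3.52
Acetaminophen (200 ct) $8.39: nonprescription drugs → 0% + 2.5% district = 2.5% → $0.21
Subtotal = $2396.19; tax = $105.10; total due = $2501.29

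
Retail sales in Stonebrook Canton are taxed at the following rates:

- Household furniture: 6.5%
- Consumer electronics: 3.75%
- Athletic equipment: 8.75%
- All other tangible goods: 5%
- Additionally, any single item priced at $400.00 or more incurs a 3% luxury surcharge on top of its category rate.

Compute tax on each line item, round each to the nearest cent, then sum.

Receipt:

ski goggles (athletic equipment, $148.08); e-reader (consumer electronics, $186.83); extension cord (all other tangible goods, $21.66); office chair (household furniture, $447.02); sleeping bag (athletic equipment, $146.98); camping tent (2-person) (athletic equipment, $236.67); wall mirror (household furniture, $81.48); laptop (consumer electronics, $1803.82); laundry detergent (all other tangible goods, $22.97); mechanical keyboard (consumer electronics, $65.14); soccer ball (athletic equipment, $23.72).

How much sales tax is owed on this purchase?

$229.82

Ski goggles $148.08: athletic equipment → 8.75% → $12.96
E-reader $186.83: consumer electronics → 3.75% → $7.01
Extension cord $21.66: all other tangible goods → 5% → $1.08
Office chair $447.02: household furniture → 6.5% + 3% surcharge = 9.5% → $42.47
Sleeping bag $146.98: athletic equipment → 8.75% → $12.86
Camping tent (2-person) $236.67: athletic equipment → 8.75% → $20.71
Wall mirror $81.48: household furniture → 6.5% → $5.30
Laptop $1803.82: consumer electronics → 3.75% + 3% surcharge = 6.75% → $121.76
Laundry detergent $22.97: all other tangible goods → 5% → $1.15
Mechanical keyboard $65.14: consumer electronics → 3.75% → $2.44
Soccer ball $23.72: athletic equipment → 8.75% → $2.08
Total tax = $12.96 + $7.01 + $1.08 + $42.47 + $12.86 + $20.71 + $5.30 + $121.76 + $1.15 + $2.44 + $2.08 = $229.82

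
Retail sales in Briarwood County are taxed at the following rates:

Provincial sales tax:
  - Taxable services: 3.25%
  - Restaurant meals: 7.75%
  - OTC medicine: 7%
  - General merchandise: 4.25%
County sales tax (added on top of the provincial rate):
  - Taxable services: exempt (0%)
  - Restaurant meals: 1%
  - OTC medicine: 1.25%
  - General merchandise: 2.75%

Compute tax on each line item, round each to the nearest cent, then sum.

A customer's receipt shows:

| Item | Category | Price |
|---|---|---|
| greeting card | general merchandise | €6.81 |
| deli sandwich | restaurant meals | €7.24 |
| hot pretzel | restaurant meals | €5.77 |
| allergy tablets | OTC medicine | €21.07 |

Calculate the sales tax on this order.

Greeting card €6.81: general merchandise → 4.25% + 2.75% county = 7% → €0.48
Deli sandwich €7.24: restaurant meals → 7.75% + 1% county = 8.75% → €0.63
Hot pretzel €5.77: restaurant meals → 7.75% + 1% county = 8.75% → €0.50
Allergy tablets €21.07: OTC medicine → 7% + 1.25% county = 8.25% → €1.74
Total tax = €0.48 + €0.63 + €0.50 + €1.74 = €3.35

€3.35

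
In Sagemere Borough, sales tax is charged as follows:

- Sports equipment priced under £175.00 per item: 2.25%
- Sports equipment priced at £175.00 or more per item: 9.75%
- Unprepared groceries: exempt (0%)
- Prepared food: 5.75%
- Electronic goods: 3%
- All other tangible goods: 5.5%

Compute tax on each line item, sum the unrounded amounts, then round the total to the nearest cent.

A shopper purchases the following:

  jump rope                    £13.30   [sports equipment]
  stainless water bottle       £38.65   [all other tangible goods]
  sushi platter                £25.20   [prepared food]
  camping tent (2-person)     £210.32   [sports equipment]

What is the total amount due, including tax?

£311.85

Jump rope £13.30: sports equipment, under £175.00 → 2.25% → £0.29925
Stainless water bottle £38.65: all other tangible goods → 5.5% → £2.12575
Sushi platter £25.20: prepared food → 5.75% → £1.449
Camping tent (2-person) £210.32: sports equipment, £175.00 or more → 9.75% → £20.5062
Subtotal = £287.47; unrounded tax = £24.3802 → £24.38; total due = £311.85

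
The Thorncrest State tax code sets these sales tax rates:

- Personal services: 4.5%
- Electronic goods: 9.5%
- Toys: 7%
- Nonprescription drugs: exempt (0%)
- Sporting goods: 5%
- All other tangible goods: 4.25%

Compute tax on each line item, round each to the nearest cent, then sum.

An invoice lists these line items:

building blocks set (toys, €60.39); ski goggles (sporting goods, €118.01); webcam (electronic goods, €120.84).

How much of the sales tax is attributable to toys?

€4.23

Building blocks set €60.39: toys → 7% → €4.23
Tax on toys = €4.23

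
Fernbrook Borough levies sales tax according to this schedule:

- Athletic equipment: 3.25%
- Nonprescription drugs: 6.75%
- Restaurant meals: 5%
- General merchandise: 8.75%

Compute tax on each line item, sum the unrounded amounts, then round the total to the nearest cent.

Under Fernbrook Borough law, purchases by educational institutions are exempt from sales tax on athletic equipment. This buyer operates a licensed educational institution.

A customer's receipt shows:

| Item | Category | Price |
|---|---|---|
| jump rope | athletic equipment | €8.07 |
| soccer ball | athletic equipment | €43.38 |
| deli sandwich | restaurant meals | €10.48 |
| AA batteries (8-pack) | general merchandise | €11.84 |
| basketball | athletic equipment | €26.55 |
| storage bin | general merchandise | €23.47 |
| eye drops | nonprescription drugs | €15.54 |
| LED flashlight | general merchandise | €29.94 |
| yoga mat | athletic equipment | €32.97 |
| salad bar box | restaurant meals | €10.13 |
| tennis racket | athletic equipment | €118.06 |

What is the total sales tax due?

€7.79

Jump rope €8.07: athletic equipment, buyer-exempt → 0% → €0.00
Soccer ball €43.38: athletic equipment, buyer-exempt → 0% → €0.00
Deli sandwich €10.48: restaurant meals → 5% → €0.524
AA batteries (8-pack) €11.84: general merchandise → 8.75% → €1.036
Basketball €26.55: athletic equipment, buyer-exempt → 0% → €0.00
Storage bin €23.47: general merchandise → 8.75% → €2.053625
Eye drops €15.54: nonprescription drugs → 6.75% → €1.04895
LED flashlight €29.94: general merchandise → 8.75% → €2.61975
Yoga mat €32.97: athletic equipment, buyer-exempt → 0% → €0.00
Salad bar box €10.13: restaurant meals → 5% → €0.5065
Tennis racket €118.06: athletic equipment, buyer-exempt → 0% → €0.00
Unrounded tax sum = €7.788825 → €7.79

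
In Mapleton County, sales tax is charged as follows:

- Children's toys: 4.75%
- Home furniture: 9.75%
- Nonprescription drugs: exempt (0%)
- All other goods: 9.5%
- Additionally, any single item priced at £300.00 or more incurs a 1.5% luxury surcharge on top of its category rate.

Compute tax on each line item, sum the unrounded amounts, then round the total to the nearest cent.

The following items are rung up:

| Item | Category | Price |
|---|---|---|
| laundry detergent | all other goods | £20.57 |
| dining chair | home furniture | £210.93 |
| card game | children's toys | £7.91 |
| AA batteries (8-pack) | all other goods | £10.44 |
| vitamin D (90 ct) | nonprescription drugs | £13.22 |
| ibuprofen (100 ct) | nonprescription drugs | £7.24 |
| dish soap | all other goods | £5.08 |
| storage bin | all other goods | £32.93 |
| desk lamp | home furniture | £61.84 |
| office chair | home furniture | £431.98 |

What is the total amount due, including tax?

£884.27

Laundry detergent £20.57: all other goods → 9.5% → £1.95415
Dining chair £210.93: home furniture → 9.75% → £20.565675
Card game £7.91: children's toys → 4.75% → £0.375725
AA batteries (8-pack) £10.44: all other goods → 9.5% → £0.9918
Vitamin D (90 ct) £13.22: nonprescription drugs → 0% → £0.00
Ibuprofen (100 ct) £7.24: nonprescription drugs → 0% → £0.00
Dish soap £5.08: all other goods → 9.5% → £0.4826
Storage bin £32.93: all other goods → 9.5% → £3.12835
Desk lamp £61.84: home furniture → 9.75% → £6.0294
Office chair £431.98: home furniture → 9.75% + 1.5% surcharge = 11.25% → £48.59775
Subtotal = £802.14; unrounded tax = £82.12545 → £82.13; total due = £884.27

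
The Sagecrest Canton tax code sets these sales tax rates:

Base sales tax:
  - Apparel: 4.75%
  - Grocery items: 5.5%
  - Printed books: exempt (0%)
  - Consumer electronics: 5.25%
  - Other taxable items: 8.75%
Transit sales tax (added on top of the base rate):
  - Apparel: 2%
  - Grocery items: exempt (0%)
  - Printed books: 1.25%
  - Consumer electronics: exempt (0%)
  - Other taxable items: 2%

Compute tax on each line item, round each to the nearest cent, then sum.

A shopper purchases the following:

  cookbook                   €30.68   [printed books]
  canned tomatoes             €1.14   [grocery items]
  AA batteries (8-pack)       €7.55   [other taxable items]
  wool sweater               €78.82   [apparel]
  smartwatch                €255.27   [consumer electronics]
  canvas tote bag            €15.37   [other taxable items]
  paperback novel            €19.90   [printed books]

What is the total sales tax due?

€21.87

Cookbook €30.68: printed books → 0% + 1.25% transit = 1.25% → €0.38
Canned tomatoes €1.14: grocery items → 5.5% + 0% transit = 5.5% → €0.06
AA batteries (8-pack) €7.55: other taxable items → 8.75% + 2% transit = 10.75% → €0.81
Wool sweater €78.82: apparel → 4.75% + 2% transit = 6.75% → €5.32
Smartwatch €255.27: consumer electronics → 5.25% + 0% transit = 5.25% → €13.40
Canvas tote bag €15.37: other taxable items → 8.75% + 2% transit = 10.75% → €1.65
Paperback novel €19.90: printed books → 0% + 1.25% transit = 1.25% → €0.25
Total tax = €0.38 + €0.06 + €0.81 + €5.32 + €13.40 + €1.65 + €0.25 = €21.87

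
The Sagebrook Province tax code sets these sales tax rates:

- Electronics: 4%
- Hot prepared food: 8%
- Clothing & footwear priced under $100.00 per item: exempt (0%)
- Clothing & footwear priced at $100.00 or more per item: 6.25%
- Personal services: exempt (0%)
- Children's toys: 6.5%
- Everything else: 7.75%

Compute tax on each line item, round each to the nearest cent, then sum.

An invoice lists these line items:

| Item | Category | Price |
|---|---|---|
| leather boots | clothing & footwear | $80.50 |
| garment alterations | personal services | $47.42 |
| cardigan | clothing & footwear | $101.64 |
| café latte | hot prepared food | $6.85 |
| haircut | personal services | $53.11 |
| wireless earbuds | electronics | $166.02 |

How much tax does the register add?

Leather boots $80.50: clothing & footwear, under $100.00 → 0% → $0.00
Garment alterations $47.42: personal services → 0% → $0.00
Cardigan $101.64: clothing & footwear, $100.00 or more → 6.25% → $6.35
Café latte $6.85: hot prepared food → 8% → $0.55
Haircut $53.11: personal services → 0% → $0.00
Wireless earbuds $166.02: electronics → 4% → $6.64
Total tax = $6.35 + $0.55 + $6.64 = $13.54

$13.54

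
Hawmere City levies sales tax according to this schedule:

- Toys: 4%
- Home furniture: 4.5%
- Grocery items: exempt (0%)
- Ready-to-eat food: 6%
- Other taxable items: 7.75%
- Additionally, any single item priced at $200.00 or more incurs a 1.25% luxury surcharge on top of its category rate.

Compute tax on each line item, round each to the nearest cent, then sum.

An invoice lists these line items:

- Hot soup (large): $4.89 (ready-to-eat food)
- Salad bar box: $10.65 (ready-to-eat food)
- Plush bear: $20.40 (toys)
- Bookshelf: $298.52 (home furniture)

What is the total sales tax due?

$18.91

Hot soup (large) $4.89: ready-to-eat food → 6% → $0.29
Salad bar box $10.65: ready-to-eat food → 6% → $0.64
Plush bear $20.40: toys → 4% → $0.82
Bookshelf $298.52: home furniture → 4.5% + 1.25% surcharge = 5.75% → $17.16
Total tax = $0.29 + $0.64 + $0.82 + $17.16 = $18.91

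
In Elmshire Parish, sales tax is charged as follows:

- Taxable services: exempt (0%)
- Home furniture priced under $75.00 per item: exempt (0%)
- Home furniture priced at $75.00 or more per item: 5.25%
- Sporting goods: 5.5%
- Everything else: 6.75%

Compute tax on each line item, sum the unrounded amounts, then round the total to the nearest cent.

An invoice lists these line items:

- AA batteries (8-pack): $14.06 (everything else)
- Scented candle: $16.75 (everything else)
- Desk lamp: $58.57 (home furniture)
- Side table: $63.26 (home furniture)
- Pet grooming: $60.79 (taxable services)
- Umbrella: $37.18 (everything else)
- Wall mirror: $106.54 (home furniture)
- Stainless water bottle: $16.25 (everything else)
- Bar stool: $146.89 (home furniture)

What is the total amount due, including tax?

AA batteries (8-pack) $14.06: everything else → 6.75% → $0.94905
Scented candle $16.75: everything else → 6.75% → $1.130625
Desk lamp $58.57: home furniture, under $75.00 → 0% → $0.00
Side table $63.26: home furniture, under $75.00 → 0% → $0.00
Pet grooming $60.79: taxable services → 0% → $0.00
Umbrella $37.18: everything else → 6.75% → $2.50965
Wall mirror $106.54: home furniture, $75.00 or more → 5.25% → $5.59335
Stainless water bottle $16.25: everything else → 6.75% → $1.096875
Bar stool $146.89: home furniture, $75.00 or more → 5.25% → $7.711725
Subtotal = $520.29; unrounded tax = $18.991275 → $18.99; total due = $539.28

$539.28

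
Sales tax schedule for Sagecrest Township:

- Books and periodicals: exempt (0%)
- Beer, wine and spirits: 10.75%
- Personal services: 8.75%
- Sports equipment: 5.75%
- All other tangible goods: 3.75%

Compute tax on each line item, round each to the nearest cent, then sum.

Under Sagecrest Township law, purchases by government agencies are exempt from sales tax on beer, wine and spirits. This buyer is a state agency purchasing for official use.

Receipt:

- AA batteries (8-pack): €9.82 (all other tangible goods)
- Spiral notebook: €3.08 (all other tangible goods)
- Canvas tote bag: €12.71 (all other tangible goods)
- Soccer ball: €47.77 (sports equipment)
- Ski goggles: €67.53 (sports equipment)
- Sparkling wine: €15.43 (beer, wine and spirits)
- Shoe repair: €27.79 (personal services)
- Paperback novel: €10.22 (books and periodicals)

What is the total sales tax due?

AA batteries (8-pack) €9.82: all other tangible goods → 3.75% → €0.37
Spiral notebook €3.08: all other tangible goods → 3.75% → €0.12
Canvas tote bag €12.71: all other tangible goods → 3.75% → €0.48
Soccer ball €47.77: sports equipment → 5.75% → €2.75
Ski goggles €67.53: sports equipment → 5.75% → €3.88
Sparkling wine €15.43: beer, wine and spirits, buyer-exempt → 0% → €0.00
Shoe repair €27.79: personal services → 8.75% → €2.43
Paperback novel €10.22: books and periodicals → 0% → €0.00
Total tax = €0.37 + €0.12 + €0.48 + €2.75 + €3.88 + €2.43 = €10.03

€10.03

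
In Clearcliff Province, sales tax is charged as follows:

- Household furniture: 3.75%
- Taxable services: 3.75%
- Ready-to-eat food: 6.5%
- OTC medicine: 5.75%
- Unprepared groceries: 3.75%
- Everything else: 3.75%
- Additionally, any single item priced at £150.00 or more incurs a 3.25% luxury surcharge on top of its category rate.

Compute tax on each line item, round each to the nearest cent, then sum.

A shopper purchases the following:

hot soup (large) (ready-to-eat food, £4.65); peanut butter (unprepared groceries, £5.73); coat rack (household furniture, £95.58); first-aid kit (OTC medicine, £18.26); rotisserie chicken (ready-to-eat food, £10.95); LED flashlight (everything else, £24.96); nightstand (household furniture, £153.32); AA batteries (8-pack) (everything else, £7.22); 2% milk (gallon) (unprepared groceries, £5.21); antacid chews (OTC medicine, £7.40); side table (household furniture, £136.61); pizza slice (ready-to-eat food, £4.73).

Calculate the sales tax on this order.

Hot soup (large) £4.65: ready-to-eat food → 6.5% → £0.30
Peanut butter £5.73: unprepared groceries → 3.75% → £0.21
Coat rack £95.58: household furniture → 3.75% → £3.58
First-aid kit £18.26: OTC medicine → 5.75% → £1.05
Rotisserie chicken £10.95: ready-to-eat food → 6.5% → £0.71
LED flashlight £24.96: everything else → 3.75% → £0.94
Nightstand £153.32: household furniture → 3.75% + 3.25% surcharge = 7% → £10.73
AA batteries (8-pack) £7.22: everything else → 3.75% → £0.27
2% milk (gallon) £5.21: unprepared groceries → 3.75% → £0.20
Antacid chews £7.40: OTC medicine → 5.75% → £0.43
Side table £136.61: household furniture → 3.75% → £5.12
Pizza slice £4.73: ready-to-eat food → 6.5% → £0.31
Total tax = £0.30 + £0.21 + £3.58 + £1.05 + £0.71 + £0.94 + £10.73 + £0.27 + £0.20 + £0.43 + £5.12 + £0.31 = £23.85

£23.85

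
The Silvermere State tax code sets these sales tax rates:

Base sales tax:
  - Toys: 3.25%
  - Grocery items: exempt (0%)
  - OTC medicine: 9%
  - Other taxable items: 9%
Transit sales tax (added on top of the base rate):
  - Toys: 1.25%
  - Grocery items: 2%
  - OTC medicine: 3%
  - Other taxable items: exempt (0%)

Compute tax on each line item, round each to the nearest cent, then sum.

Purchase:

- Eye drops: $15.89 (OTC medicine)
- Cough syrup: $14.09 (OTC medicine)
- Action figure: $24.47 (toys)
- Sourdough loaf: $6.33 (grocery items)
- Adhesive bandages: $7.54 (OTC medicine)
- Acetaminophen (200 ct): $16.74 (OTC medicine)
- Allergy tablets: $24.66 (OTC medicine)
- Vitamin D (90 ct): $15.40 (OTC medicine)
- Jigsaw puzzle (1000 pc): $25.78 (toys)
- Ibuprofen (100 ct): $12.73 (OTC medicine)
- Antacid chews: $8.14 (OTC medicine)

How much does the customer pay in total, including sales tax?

$187.99

Eye drops $15.89: OTC medicine → 9% + 3% transit = 12% → $1.91
Cough syrup $14.09: OTC medicine → 9% + 3% transit = 12% → $1.69
Action figure $24.47: toys → 3.25% + 1.25% transit = 4.5% → $1.10
Sourdough loaf $6.33: grocery items → 0% + 2% transit = 2% → $0.13
Adhesive bandages $7.54: OTC medicine → 9% + 3% transit = 12% → $0.90
Acetaminophen (200 ct) $16.74: OTC medicine → 9% + 3% transit = 12% → $2.01
Allergy tablets $24.66: OTC medicine → 9% + 3% transit = 12% → $2.96
Vitamin D (90 ct) $15.40: OTC medicine → 9% + 3% transit = 12% → $1.85
Jigsaw puzzle (1000 pc) $25.78: toys → 3.25% + 1.25% transit = 4.5% → $1.16
Ibuprofen (100 ct) $12.73: OTC medicine → 9% + 3% transit = 12% → $1.53
Antacid chews $8.14: OTC medicine → 9% + 3% transit = 12% → $0.98
Subtotal = $171.77; tax = $16.22; total due = $187.99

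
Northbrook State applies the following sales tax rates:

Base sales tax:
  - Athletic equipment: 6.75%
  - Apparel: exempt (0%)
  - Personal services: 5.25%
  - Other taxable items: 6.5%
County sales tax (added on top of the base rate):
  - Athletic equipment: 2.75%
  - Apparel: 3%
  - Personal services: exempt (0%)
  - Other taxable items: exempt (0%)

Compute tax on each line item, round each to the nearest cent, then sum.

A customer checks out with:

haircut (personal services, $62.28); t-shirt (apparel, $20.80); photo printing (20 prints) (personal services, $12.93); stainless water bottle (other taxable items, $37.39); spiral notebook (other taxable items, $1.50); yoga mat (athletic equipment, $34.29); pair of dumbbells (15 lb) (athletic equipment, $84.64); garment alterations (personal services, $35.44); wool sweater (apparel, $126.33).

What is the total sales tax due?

Haircut $62.28: personal services → 5.25% + 0% county = 5.25% → $3.27
T-shirt $20.80: apparel → 0% + 3% county = 3% → $0.62
Photo printing (20 prints) $12.93: personal services → 5.25% + 0% county = 5.25% → $0.68
Stainless water bottle $37.39: other taxable items → 6.5% + 0% county = 6.5% → $2.43
Spiral notebook $1.50: other taxable items → 6.5% + 0% county = 6.5% → $0.10
Yoga mat $34.29: athletic equipment → 6.75% + 2.75% county = 9.5% → $3.26
Pair of dumbbells (15 lb) $84.64: athletic equipment → 6.75% + 2.75% county = 9.5% → $8.04
Garment alterations $35.44: personal services → 5.25% + 0% county = 5.25% → $1.86
Wool sweater $126.33: apparel → 0% + 3% county = 3% → $3.79
Total tax = $3.27 + $0.62 + $0.68 + $2.43 + $0.10 + $3.26 + $8.04 + $1.86 + $3.79 = $24.05

$24.05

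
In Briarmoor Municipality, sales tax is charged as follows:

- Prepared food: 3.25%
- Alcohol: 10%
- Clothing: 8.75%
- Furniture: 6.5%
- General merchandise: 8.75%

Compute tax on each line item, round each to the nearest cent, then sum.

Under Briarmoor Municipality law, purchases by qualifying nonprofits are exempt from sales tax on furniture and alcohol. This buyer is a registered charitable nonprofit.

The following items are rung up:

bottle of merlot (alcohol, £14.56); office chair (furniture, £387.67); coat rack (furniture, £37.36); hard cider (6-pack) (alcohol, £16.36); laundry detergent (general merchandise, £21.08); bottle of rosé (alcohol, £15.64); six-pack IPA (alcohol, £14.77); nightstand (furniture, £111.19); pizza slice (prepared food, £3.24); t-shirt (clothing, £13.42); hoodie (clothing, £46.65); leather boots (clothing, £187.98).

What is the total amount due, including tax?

£893.57

Bottle of merlot £14.56: alcohol, buyer-exempt → 0% → £0.00
Office chair £387.67: furniture, buyer-exempt → 0% → £0.00
Coat rack £37.36: furniture, buyer-exempt → 0% → £0.00
Hard cider (6-pack) £16.36: alcohol, buyer-exempt → 0% → £0.00
Laundry detergent £21.08: general merchandise → 8.75% → £1.84
Bottle of rosé £15.64: alcohol, buyer-exempt → 0% → £0.00
Six-pack IPA £14.77: alcohol, buyer-exempt → 0% → £0.00
Nightstand £111.19: furniture, buyer-exempt → 0% → £0.00
Pizza slice £3.24: prepared food → 3.25% → £0.11
T-shirt £13.42: clothing → 8.75% → £1.17
Hoodie £46.65: clothing → 8.75% → £4.08
Leather boots £187.98: clothing → 8.75% → £16.45
Subtotal = £869.92; tax = £23.65; total due = £893.57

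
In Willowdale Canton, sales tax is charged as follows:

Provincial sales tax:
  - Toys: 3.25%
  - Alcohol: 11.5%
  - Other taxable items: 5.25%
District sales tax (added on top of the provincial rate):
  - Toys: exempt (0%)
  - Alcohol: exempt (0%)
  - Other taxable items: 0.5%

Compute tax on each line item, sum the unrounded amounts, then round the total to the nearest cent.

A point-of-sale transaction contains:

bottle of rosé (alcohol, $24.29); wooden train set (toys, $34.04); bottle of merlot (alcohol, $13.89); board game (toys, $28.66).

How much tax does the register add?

Bottle of rosé $24.29: alcohol → 11.5% + 0% district = 11.5% → $2.79335
Wooden train set $34.04: toys → 3.25% + 0% district = 3.25% → $1.1063
Bottle of merlot $13.89: alcohol → 11.5% + 0% district = 11.5% → $1.59735
Board game $28.66: toys → 3.25% + 0% district = 3.25% → $0.93145
Unrounded tax sum = $6.42845 → $6.43

$6.43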